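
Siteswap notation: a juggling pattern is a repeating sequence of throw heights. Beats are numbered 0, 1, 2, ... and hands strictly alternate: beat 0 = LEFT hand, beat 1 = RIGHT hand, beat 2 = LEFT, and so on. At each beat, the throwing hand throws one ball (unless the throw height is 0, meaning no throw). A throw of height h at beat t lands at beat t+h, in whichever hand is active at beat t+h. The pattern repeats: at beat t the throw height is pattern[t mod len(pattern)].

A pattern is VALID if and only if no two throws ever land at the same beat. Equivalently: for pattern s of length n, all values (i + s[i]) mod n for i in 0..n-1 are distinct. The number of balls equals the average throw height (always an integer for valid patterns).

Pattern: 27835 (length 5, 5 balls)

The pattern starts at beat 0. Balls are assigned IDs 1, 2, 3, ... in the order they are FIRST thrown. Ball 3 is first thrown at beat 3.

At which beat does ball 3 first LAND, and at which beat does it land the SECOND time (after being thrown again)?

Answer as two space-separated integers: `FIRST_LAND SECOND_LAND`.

Beat 0 (L): throw ball1 h=2 -> lands@2:L; in-air after throw: [b1@2:L]
Beat 1 (R): throw ball2 h=7 -> lands@8:L; in-air after throw: [b1@2:L b2@8:L]
Beat 2 (L): throw ball1 h=8 -> lands@10:L; in-air after throw: [b2@8:L b1@10:L]
Beat 3 (R): throw ball3 h=3 -> lands@6:L; in-air after throw: [b3@6:L b2@8:L b1@10:L]
Beat 4 (L): throw ball4 h=5 -> lands@9:R; in-air after throw: [b3@6:L b2@8:L b4@9:R b1@10:L]
Beat 5 (R): throw ball5 h=2 -> lands@7:R; in-air after throw: [b3@6:L b5@7:R b2@8:L b4@9:R b1@10:L]
Beat 6 (L): throw ball3 h=7 -> lands@13:R; in-air after throw: [b5@7:R b2@8:L b4@9:R b1@10:L b3@13:R]
Beat 7 (R): throw ball5 h=8 -> lands@15:R; in-air after throw: [b2@8:L b4@9:R b1@10:L b3@13:R b5@15:R]
Beat 8 (L): throw ball2 h=3 -> lands@11:R; in-air after throw: [b4@9:R b1@10:L b2@11:R b3@13:R b5@15:R]
Beat 9 (R): throw ball4 h=5 -> lands@14:L; in-air after throw: [b1@10:L b2@11:R b3@13:R b4@14:L b5@15:R]
Beat 10 (L): throw ball1 h=2 -> lands@12:L; in-air after throw: [b2@11:R b1@12:L b3@13:R b4@14:L b5@15:R]
Beat 11 (R): throw ball2 h=7 -> lands@18:L; in-air after throw: [b1@12:L b3@13:R b4@14:L b5@15:R b2@18:L]
Beat 12 (L): throw ball1 h=8 -> lands@20:L; in-air after throw: [b3@13:R b4@14:L b5@15:R b2@18:L b1@20:L]
Beat 13 (R): throw ball3 h=3 -> lands@16:L; in-air after throw: [b4@14:L b5@15:R b3@16:L b2@18:L b1@20:L]
Ball 3: thrown@3 h=3 -> first land @6; rethrown@6 h=7 -> second land @13

Answer: 6 13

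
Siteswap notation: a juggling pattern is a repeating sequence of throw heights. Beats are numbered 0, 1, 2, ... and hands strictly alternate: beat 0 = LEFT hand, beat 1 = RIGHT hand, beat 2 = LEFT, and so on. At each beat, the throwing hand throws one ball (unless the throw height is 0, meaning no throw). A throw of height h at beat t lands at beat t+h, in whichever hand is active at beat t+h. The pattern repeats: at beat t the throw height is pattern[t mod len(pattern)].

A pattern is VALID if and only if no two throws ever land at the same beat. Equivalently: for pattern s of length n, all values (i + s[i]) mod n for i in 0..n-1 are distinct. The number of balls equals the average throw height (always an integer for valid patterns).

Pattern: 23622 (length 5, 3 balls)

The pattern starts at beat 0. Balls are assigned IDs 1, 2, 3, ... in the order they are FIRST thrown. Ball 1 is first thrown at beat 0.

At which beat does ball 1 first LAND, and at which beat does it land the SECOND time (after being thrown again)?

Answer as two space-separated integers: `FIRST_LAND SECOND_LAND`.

Answer: 2 8

Derivation:
Beat 0 (L): throw ball1 h=2 -> lands@2:L; in-air after throw: [b1@2:L]
Beat 1 (R): throw ball2 h=3 -> lands@4:L; in-air after throw: [b1@2:L b2@4:L]
Beat 2 (L): throw ball1 h=6 -> lands@8:L; in-air after throw: [b2@4:L b1@8:L]
Beat 3 (R): throw ball3 h=2 -> lands@5:R; in-air after throw: [b2@4:L b3@5:R b1@8:L]
Beat 4 (L): throw ball2 h=2 -> lands@6:L; in-air after throw: [b3@5:R b2@6:L b1@8:L]
Beat 5 (R): throw ball3 h=2 -> lands@7:R; in-air after throw: [b2@6:L b3@7:R b1@8:L]
Beat 6 (L): throw ball2 h=3 -> lands@9:R; in-air after throw: [b3@7:R b1@8:L b2@9:R]
Beat 7 (R): throw ball3 h=6 -> lands@13:R; in-air after throw: [b1@8:L b2@9:R b3@13:R]
Beat 8 (L): throw ball1 h=2 -> lands@10:L; in-air after throw: [b2@9:R b1@10:L b3@13:R]
Ball 1: thrown@0 h=2 -> first land @2; rethrown@2 h=6 -> second land @8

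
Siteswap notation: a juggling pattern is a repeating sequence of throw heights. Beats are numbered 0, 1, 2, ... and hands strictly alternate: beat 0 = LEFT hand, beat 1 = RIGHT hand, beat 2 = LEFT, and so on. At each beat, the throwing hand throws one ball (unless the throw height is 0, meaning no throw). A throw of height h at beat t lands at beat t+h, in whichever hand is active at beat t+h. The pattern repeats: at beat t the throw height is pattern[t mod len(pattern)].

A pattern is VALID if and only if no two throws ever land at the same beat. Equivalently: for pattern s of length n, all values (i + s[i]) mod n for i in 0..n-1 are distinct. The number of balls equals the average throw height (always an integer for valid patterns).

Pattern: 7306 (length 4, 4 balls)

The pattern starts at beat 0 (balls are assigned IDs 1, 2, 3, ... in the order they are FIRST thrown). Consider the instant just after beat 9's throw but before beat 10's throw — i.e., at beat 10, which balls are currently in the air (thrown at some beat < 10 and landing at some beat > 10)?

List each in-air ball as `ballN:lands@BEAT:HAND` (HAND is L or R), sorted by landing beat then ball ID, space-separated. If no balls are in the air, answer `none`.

Beat 0 (L): throw ball1 h=7 -> lands@7:R; in-air after throw: [b1@7:R]
Beat 1 (R): throw ball2 h=3 -> lands@4:L; in-air after throw: [b2@4:L b1@7:R]
Beat 3 (R): throw ball3 h=6 -> lands@9:R; in-air after throw: [b2@4:L b1@7:R b3@9:R]
Beat 4 (L): throw ball2 h=7 -> lands@11:R; in-air after throw: [b1@7:R b3@9:R b2@11:R]
Beat 5 (R): throw ball4 h=3 -> lands@8:L; in-air after throw: [b1@7:R b4@8:L b3@9:R b2@11:R]
Beat 7 (R): throw ball1 h=6 -> lands@13:R; in-air after throw: [b4@8:L b3@9:R b2@11:R b1@13:R]
Beat 8 (L): throw ball4 h=7 -> lands@15:R; in-air after throw: [b3@9:R b2@11:R b1@13:R b4@15:R]
Beat 9 (R): throw ball3 h=3 -> lands@12:L; in-air after throw: [b2@11:R b3@12:L b1@13:R b4@15:R]

Answer: ball2:lands@11:R ball3:lands@12:L ball1:lands@13:R ball4:lands@15:R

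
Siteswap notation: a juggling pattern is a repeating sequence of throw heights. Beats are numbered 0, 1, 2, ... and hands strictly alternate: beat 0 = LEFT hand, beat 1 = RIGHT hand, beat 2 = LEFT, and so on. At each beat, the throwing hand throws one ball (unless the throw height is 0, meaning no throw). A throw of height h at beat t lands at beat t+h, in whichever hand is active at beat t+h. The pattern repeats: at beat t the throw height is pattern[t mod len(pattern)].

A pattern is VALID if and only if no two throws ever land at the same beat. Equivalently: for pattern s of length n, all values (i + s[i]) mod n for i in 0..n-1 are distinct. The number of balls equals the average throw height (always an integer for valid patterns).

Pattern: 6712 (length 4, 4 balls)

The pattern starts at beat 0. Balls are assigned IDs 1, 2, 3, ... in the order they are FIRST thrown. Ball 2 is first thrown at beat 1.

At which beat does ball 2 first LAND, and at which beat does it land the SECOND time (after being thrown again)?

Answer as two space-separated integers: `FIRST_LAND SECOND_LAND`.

Beat 0 (L): throw ball1 h=6 -> lands@6:L; in-air after throw: [b1@6:L]
Beat 1 (R): throw ball2 h=7 -> lands@8:L; in-air after throw: [b1@6:L b2@8:L]
Beat 2 (L): throw ball3 h=1 -> lands@3:R; in-air after throw: [b3@3:R b1@6:L b2@8:L]
Beat 3 (R): throw ball3 h=2 -> lands@5:R; in-air after throw: [b3@5:R b1@6:L b2@8:L]
Beat 4 (L): throw ball4 h=6 -> lands@10:L; in-air after throw: [b3@5:R b1@6:L b2@8:L b4@10:L]
Beat 5 (R): throw ball3 h=7 -> lands@12:L; in-air after throw: [b1@6:L b2@8:L b4@10:L b3@12:L]
Beat 6 (L): throw ball1 h=1 -> lands@7:R; in-air after throw: [b1@7:R b2@8:L b4@10:L b3@12:L]
Beat 7 (R): throw ball1 h=2 -> lands@9:R; in-air after throw: [b2@8:L b1@9:R b4@10:L b3@12:L]
Beat 8 (L): throw ball2 h=6 -> lands@14:L; in-air after throw: [b1@9:R b4@10:L b3@12:L b2@14:L]
Beat 9 (R): throw ball1 h=7 -> lands@16:L; in-air after throw: [b4@10:L b3@12:L b2@14:L b1@16:L]
Beat 10 (L): throw ball4 h=1 -> lands@11:R; in-air after throw: [b4@11:R b3@12:L b2@14:L b1@16:L]
Beat 11 (R): throw ball4 h=2 -> lands@13:R; in-air after throw: [b3@12:L b4@13:R b2@14:L b1@16:L]
Beat 12 (L): throw ball3 h=6 -> lands@18:L; in-air after throw: [b4@13:R b2@14:L b1@16:L b3@18:L]
Beat 13 (R): throw ball4 h=7 -> lands@20:L; in-air after throw: [b2@14:L b1@16:L b3@18:L b4@20:L]
Beat 14 (L): throw ball2 h=1 -> lands@15:R; in-air after throw: [b2@15:R b1@16:L b3@18:L b4@20:L]
Ball 2: thrown@1 h=7 -> first land @8; rethrown@8 h=6 -> second land @14

Answer: 8 14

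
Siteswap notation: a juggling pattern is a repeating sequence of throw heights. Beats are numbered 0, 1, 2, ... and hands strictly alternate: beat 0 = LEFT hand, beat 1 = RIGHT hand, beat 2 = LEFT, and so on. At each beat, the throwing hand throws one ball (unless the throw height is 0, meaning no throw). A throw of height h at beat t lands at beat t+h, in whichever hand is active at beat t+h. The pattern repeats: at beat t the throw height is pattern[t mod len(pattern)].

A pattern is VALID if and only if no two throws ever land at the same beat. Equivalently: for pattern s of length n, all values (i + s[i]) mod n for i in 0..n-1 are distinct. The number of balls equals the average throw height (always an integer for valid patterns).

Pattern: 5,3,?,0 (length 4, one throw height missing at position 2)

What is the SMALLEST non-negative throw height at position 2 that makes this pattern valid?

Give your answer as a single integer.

i=0: (0 + 5) mod 4 = 1
i=1: (1 + 3) mod 4 = 0
i=2: s[i]=? (unknown)
i=3: (3 + 0) mod 4 = 3
Known residues: [0, 1, 3]; need a permutation of 0..3, so missing residue r = 2
Need (2 + s) mod 4 = 2; smallest s = (2 - 2) mod 4 = 0

Answer: 0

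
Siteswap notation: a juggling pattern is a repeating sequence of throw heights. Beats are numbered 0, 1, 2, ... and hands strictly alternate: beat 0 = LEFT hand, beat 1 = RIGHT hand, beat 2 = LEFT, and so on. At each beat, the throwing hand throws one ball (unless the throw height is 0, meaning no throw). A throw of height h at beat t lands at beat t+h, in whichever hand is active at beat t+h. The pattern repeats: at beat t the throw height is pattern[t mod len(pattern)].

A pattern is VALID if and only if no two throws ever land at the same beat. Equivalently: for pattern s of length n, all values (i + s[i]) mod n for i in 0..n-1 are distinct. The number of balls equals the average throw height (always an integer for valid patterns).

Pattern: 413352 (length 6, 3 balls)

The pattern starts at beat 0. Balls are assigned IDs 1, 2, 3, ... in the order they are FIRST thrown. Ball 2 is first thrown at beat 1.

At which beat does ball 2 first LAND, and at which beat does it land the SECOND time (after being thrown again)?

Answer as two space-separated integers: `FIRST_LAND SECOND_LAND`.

Beat 0 (L): throw ball1 h=4 -> lands@4:L; in-air after throw: [b1@4:L]
Beat 1 (R): throw ball2 h=1 -> lands@2:L; in-air after throw: [b2@2:L b1@4:L]
Beat 2 (L): throw ball2 h=3 -> lands@5:R; in-air after throw: [b1@4:L b2@5:R]
Beat 3 (R): throw ball3 h=3 -> lands@6:L; in-air after throw: [b1@4:L b2@5:R b3@6:L]
Beat 4 (L): throw ball1 h=5 -> lands@9:R; in-air after throw: [b2@5:R b3@6:L b1@9:R]
Beat 5 (R): throw ball2 h=2 -> lands@7:R; in-air after throw: [b3@6:L b2@7:R b1@9:R]
Ball 2: thrown@1 h=1 -> first land @2; rethrown@2 h=3 -> second land @5

Answer: 2 5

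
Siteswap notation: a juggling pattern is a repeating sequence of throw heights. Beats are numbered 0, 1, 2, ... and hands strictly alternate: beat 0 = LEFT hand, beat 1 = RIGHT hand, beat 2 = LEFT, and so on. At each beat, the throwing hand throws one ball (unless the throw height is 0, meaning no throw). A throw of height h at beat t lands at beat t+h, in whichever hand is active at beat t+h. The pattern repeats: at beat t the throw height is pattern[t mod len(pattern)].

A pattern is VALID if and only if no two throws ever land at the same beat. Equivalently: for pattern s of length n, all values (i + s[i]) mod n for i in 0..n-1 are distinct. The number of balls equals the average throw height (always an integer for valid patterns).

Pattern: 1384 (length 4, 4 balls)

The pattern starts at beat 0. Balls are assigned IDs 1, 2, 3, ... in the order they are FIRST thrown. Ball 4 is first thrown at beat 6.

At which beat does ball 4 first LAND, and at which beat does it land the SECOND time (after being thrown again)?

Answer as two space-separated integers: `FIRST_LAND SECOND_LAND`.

Beat 0 (L): throw ball1 h=1 -> lands@1:R; in-air after throw: [b1@1:R]
Beat 1 (R): throw ball1 h=3 -> lands@4:L; in-air after throw: [b1@4:L]
Beat 2 (L): throw ball2 h=8 -> lands@10:L; in-air after throw: [b1@4:L b2@10:L]
Beat 3 (R): throw ball3 h=4 -> lands@7:R; in-air after throw: [b1@4:L b3@7:R b2@10:L]
Beat 4 (L): throw ball1 h=1 -> lands@5:R; in-air after throw: [b1@5:R b3@7:R b2@10:L]
Beat 5 (R): throw ball1 h=3 -> lands@8:L; in-air after throw: [b3@7:R b1@8:L b2@10:L]
Beat 6 (L): throw ball4 h=8 -> lands@14:L; in-air after throw: [b3@7:R b1@8:L b2@10:L b4@14:L]
Beat 7 (R): throw ball3 h=4 -> lands@11:R; in-air after throw: [b1@8:L b2@10:L b3@11:R b4@14:L]
Beat 8 (L): throw ball1 h=1 -> lands@9:R; in-air after throw: [b1@9:R b2@10:L b3@11:R b4@14:L]
Beat 9 (R): throw ball1 h=3 -> lands@12:L; in-air after throw: [b2@10:L b3@11:R b1@12:L b4@14:L]
Beat 10 (L): throw ball2 h=8 -> lands@18:L; in-air after throw: [b3@11:R b1@12:L b4@14:L b2@18:L]
Beat 11 (R): throw ball3 h=4 -> lands@15:R; in-air after throw: [b1@12:L b4@14:L b3@15:R b2@18:L]
Beat 12 (L): throw ball1 h=1 -> lands@13:R; in-air after throw: [b1@13:R b4@14:L b3@15:R b2@18:L]
Beat 13 (R): throw ball1 h=3 -> lands@16:L; in-air after throw: [b4@14:L b3@15:R b1@16:L b2@18:L]
Beat 14 (L): throw ball4 h=8 -> lands@22:L; in-air after throw: [b3@15:R b1@16:L b2@18:L b4@22:L]
Beat 15 (R): throw ball3 h=4 -> lands@19:R; in-air after throw: [b1@16:L b2@18:L b3@19:R b4@22:L]
Beat 16 (L): throw ball1 h=1 -> lands@17:R; in-air after throw: [b1@17:R b2@18:L b3@19:R b4@22:L]
Beat 17 (R): throw ball1 h=3 -> lands@20:L; in-air after throw: [b2@18:L b3@19:R b1@20:L b4@22:L]
Beat 18 (L): throw ball2 h=8 -> lands@26:L; in-air after throw: [b3@19:R b1@20:L b4@22:L b2@26:L]
Beat 19 (R): throw ball3 h=4 -> lands@23:R; in-air after throw: [b1@20:L b4@22:L b3@23:R b2@26:L]
Beat 20 (L): throw ball1 h=1 -> lands@21:R; in-air after throw: [b1@21:R b4@22:L b3@23:R b2@26:L]
Beat 21 (R): throw ball1 h=3 -> lands@24:L; in-air after throw: [b4@22:L b3@23:R b1@24:L b2@26:L]
Beat 22 (L): throw ball4 h=8 -> lands@30:L; in-air after throw: [b3@23:R b1@24:L b2@26:L b4@30:L]
Ball 4: thrown@6 h=8 -> first land @14; rethrown@14 h=8 -> second land @22

Answer: 14 22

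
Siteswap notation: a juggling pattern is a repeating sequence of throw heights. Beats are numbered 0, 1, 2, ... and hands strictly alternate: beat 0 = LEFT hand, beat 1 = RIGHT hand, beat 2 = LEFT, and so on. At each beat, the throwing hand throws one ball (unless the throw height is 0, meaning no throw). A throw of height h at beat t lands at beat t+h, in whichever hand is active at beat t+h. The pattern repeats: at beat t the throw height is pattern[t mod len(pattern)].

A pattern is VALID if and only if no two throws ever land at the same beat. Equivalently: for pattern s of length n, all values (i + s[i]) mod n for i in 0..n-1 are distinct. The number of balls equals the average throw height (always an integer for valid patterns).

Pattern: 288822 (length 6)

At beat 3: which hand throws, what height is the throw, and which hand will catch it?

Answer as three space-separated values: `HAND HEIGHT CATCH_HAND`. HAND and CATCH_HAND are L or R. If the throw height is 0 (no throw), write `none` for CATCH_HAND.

Answer: R 8 R

Derivation:
Beat 3: 3 mod 2 = 1, so hand = R
Throw height = pattern[3 mod 6] = pattern[3] = 8
Lands at beat 3+8=11, 11 mod 2 = 1, so catch hand = R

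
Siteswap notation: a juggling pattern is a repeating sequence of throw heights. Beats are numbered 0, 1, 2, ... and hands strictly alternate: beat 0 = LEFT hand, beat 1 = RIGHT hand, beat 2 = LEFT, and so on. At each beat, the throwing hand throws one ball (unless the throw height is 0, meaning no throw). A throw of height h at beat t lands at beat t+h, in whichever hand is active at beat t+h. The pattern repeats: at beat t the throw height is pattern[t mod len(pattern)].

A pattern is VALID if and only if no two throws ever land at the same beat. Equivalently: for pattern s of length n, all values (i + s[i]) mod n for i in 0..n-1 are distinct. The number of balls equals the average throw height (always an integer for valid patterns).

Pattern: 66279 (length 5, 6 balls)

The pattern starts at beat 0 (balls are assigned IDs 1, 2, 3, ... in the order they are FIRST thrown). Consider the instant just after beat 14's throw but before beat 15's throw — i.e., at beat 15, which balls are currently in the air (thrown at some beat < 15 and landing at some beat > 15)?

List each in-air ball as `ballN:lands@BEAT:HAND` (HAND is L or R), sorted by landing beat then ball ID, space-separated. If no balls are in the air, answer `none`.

Beat 0 (L): throw ball1 h=6 -> lands@6:L; in-air after throw: [b1@6:L]
Beat 1 (R): throw ball2 h=6 -> lands@7:R; in-air after throw: [b1@6:L b2@7:R]
Beat 2 (L): throw ball3 h=2 -> lands@4:L; in-air after throw: [b3@4:L b1@6:L b2@7:R]
Beat 3 (R): throw ball4 h=7 -> lands@10:L; in-air after throw: [b3@4:L b1@6:L b2@7:R b4@10:L]
Beat 4 (L): throw ball3 h=9 -> lands@13:R; in-air after throw: [b1@6:L b2@7:R b4@10:L b3@13:R]
Beat 5 (R): throw ball5 h=6 -> lands@11:R; in-air after throw: [b1@6:L b2@7:R b4@10:L b5@11:R b3@13:R]
Beat 6 (L): throw ball1 h=6 -> lands@12:L; in-air after throw: [b2@7:R b4@10:L b5@11:R b1@12:L b3@13:R]
Beat 7 (R): throw ball2 h=2 -> lands@9:R; in-air after throw: [b2@9:R b4@10:L b5@11:R b1@12:L b3@13:R]
Beat 8 (L): throw ball6 h=7 -> lands@15:R; in-air after throw: [b2@9:R b4@10:L b5@11:R b1@12:L b3@13:R b6@15:R]
Beat 9 (R): throw ball2 h=9 -> lands@18:L; in-air after throw: [b4@10:L b5@11:R b1@12:L b3@13:R b6@15:R b2@18:L]
Beat 10 (L): throw ball4 h=6 -> lands@16:L; in-air after throw: [b5@11:R b1@12:L b3@13:R b6@15:R b4@16:L b2@18:L]
Beat 11 (R): throw ball5 h=6 -> lands@17:R; in-air after throw: [b1@12:L b3@13:R b6@15:R b4@16:L b5@17:R b2@18:L]
Beat 12 (L): throw ball1 h=2 -> lands@14:L; in-air after throw: [b3@13:R b1@14:L b6@15:R b4@16:L b5@17:R b2@18:L]
Beat 13 (R): throw ball3 h=7 -> lands@20:L; in-air after throw: [b1@14:L b6@15:R b4@16:L b5@17:R b2@18:L b3@20:L]
Beat 14 (L): throw ball1 h=9 -> lands@23:R; in-air after throw: [b6@15:R b4@16:L b5@17:R b2@18:L b3@20:L b1@23:R]
Beat 15 (R): throw ball6 h=6 -> lands@21:R; in-air after throw: [b4@16:L b5@17:R b2@18:L b3@20:L b6@21:R b1@23:R]

Answer: ball4:lands@16:L ball5:lands@17:R ball2:lands@18:L ball3:lands@20:L ball1:lands@23:R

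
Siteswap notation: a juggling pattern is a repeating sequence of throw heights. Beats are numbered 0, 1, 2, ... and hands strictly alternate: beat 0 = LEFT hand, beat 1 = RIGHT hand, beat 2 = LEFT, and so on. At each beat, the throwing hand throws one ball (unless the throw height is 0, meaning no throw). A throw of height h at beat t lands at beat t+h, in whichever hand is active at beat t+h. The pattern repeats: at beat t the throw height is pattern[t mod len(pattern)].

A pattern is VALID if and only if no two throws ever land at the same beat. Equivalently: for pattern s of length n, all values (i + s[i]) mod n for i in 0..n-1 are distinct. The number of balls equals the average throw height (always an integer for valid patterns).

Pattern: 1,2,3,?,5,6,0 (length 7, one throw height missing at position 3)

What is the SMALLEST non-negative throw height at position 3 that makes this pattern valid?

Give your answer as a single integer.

Answer: 4

Derivation:
i=0: (0 + 1) mod 7 = 1
i=1: (1 + 2) mod 7 = 3
i=2: (2 + 3) mod 7 = 5
i=3: s[i]=? (unknown)
i=4: (4 + 5) mod 7 = 2
i=5: (5 + 6) mod 7 = 4
i=6: (6 + 0) mod 7 = 6
Known residues: [1, 2, 3, 4, 5, 6]; need a permutation of 0..6, so missing residue r = 0
Need (3 + s) mod 7 = 0; smallest s = (0 - 3) mod 7 = 4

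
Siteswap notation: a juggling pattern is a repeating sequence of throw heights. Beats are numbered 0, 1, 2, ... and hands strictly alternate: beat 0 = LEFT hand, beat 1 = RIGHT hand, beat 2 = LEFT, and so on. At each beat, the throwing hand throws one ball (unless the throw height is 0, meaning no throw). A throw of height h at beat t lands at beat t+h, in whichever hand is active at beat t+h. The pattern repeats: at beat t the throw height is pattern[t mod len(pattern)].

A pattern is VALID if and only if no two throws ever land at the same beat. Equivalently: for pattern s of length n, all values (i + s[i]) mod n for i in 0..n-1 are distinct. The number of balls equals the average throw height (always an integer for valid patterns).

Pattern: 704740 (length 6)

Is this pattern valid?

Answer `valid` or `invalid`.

i=0: (i + s[i]) mod n = (0 + 7) mod 6 = 1
i=1: (i + s[i]) mod n = (1 + 0) mod 6 = 1
i=2: (i + s[i]) mod n = (2 + 4) mod 6 = 0
i=3: (i + s[i]) mod n = (3 + 7) mod 6 = 4
i=4: (i + s[i]) mod n = (4 + 4) mod 6 = 2
i=5: (i + s[i]) mod n = (5 + 0) mod 6 = 5
Residues: [1, 1, 0, 4, 2, 5], distinct: False

Answer: invalid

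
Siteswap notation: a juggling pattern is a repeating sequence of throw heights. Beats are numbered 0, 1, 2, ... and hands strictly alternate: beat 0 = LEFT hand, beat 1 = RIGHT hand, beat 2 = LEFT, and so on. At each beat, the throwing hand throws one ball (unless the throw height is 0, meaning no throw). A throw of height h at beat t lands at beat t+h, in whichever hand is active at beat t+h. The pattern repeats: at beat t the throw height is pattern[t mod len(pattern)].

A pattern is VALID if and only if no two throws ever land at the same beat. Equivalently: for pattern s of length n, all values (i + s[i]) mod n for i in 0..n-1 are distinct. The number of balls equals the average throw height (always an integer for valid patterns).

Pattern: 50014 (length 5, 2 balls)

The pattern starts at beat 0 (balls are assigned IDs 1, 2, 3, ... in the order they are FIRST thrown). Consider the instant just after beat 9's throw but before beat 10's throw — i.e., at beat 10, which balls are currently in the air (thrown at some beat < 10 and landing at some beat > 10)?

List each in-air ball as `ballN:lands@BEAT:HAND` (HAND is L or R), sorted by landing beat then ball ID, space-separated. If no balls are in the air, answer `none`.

Beat 0 (L): throw ball1 h=5 -> lands@5:R; in-air after throw: [b1@5:R]
Beat 3 (R): throw ball2 h=1 -> lands@4:L; in-air after throw: [b2@4:L b1@5:R]
Beat 4 (L): throw ball2 h=4 -> lands@8:L; in-air after throw: [b1@5:R b2@8:L]
Beat 5 (R): throw ball1 h=5 -> lands@10:L; in-air after throw: [b2@8:L b1@10:L]
Beat 8 (L): throw ball2 h=1 -> lands@9:R; in-air after throw: [b2@9:R b1@10:L]
Beat 9 (R): throw ball2 h=4 -> lands@13:R; in-air after throw: [b1@10:L b2@13:R]
Beat 10 (L): throw ball1 h=5 -> lands@15:R; in-air after throw: [b2@13:R b1@15:R]

Answer: ball2:lands@13:R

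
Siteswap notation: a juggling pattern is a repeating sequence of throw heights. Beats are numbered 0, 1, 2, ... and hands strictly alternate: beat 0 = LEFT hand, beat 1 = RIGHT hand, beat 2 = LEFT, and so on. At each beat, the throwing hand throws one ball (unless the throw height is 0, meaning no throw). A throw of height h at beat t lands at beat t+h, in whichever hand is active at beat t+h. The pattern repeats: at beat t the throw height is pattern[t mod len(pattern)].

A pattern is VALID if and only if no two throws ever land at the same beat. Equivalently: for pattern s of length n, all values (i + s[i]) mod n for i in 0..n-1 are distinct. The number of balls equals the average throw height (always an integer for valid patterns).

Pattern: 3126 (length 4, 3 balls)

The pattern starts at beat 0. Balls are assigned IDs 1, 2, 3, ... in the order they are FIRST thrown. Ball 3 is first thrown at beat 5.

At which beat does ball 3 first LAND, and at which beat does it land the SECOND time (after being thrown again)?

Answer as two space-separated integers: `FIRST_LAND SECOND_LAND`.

Answer: 6 8

Derivation:
Beat 0 (L): throw ball1 h=3 -> lands@3:R; in-air after throw: [b1@3:R]
Beat 1 (R): throw ball2 h=1 -> lands@2:L; in-air after throw: [b2@2:L b1@3:R]
Beat 2 (L): throw ball2 h=2 -> lands@4:L; in-air after throw: [b1@3:R b2@4:L]
Beat 3 (R): throw ball1 h=6 -> lands@9:R; in-air after throw: [b2@4:L b1@9:R]
Beat 4 (L): throw ball2 h=3 -> lands@7:R; in-air after throw: [b2@7:R b1@9:R]
Beat 5 (R): throw ball3 h=1 -> lands@6:L; in-air after throw: [b3@6:L b2@7:R b1@9:R]
Beat 6 (L): throw ball3 h=2 -> lands@8:L; in-air after throw: [b2@7:R b3@8:L b1@9:R]
Beat 7 (R): throw ball2 h=6 -> lands@13:R; in-air after throw: [b3@8:L b1@9:R b2@13:R]
Beat 8 (L): throw ball3 h=3 -> lands@11:R; in-air after throw: [b1@9:R b3@11:R b2@13:R]
Ball 3: thrown@5 h=1 -> first land @6; rethrown@6 h=2 -> second land @8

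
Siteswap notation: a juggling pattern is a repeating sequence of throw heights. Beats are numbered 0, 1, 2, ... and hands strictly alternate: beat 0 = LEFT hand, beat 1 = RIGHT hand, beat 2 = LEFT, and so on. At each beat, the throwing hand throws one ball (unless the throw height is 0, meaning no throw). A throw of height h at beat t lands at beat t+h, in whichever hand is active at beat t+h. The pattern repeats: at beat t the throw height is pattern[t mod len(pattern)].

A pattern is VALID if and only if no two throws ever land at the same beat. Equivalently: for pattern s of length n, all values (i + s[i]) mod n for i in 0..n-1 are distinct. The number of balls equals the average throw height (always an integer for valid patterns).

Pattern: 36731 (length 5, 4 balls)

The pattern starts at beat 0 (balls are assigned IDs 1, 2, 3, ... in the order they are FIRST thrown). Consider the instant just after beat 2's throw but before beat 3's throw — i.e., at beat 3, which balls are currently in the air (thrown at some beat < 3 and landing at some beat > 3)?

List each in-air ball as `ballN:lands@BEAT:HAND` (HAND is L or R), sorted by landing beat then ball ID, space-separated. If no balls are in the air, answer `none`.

Beat 0 (L): throw ball1 h=3 -> lands@3:R; in-air after throw: [b1@3:R]
Beat 1 (R): throw ball2 h=6 -> lands@7:R; in-air after throw: [b1@3:R b2@7:R]
Beat 2 (L): throw ball3 h=7 -> lands@9:R; in-air after throw: [b1@3:R b2@7:R b3@9:R]
Beat 3 (R): throw ball1 h=3 -> lands@6:L; in-air after throw: [b1@6:L b2@7:R b3@9:R]

Answer: ball2:lands@7:R ball3:lands@9:R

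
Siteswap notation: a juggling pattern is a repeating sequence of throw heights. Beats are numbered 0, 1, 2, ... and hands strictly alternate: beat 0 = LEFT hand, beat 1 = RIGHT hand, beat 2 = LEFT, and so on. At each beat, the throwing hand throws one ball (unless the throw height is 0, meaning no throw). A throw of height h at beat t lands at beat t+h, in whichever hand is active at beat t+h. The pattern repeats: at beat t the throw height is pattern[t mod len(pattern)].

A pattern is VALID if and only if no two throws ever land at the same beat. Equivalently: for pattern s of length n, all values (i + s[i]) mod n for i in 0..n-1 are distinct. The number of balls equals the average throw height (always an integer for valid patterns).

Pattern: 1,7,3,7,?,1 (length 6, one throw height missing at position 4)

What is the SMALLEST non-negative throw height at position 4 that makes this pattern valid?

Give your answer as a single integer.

i=0: (0 + 1) mod 6 = 1
i=1: (1 + 7) mod 6 = 2
i=2: (2 + 3) mod 6 = 5
i=3: (3 + 7) mod 6 = 4
i=4: s[i]=? (unknown)
i=5: (5 + 1) mod 6 = 0
Known residues: [0, 1, 2, 4, 5]; need a permutation of 0..5, so missing residue r = 3
Need (4 + s) mod 6 = 3; smallest s = (3 - 4) mod 6 = 5

Answer: 5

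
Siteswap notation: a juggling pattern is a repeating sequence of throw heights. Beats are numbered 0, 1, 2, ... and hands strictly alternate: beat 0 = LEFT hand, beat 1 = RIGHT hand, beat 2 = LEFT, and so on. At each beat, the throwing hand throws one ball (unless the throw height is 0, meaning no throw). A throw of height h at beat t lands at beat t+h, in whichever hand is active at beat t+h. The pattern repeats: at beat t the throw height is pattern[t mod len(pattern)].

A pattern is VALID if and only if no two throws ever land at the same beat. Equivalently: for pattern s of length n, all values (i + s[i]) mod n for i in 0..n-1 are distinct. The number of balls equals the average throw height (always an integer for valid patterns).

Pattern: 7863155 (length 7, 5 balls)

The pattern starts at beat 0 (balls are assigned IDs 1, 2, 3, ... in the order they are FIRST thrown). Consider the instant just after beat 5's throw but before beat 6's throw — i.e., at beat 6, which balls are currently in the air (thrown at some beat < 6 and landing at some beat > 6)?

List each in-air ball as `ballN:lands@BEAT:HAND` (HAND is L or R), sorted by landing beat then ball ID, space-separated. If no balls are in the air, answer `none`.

Answer: ball1:lands@7:R ball3:lands@8:L ball2:lands@9:R ball5:lands@10:L

Derivation:
Beat 0 (L): throw ball1 h=7 -> lands@7:R; in-air after throw: [b1@7:R]
Beat 1 (R): throw ball2 h=8 -> lands@9:R; in-air after throw: [b1@7:R b2@9:R]
Beat 2 (L): throw ball3 h=6 -> lands@8:L; in-air after throw: [b1@7:R b3@8:L b2@9:R]
Beat 3 (R): throw ball4 h=3 -> lands@6:L; in-air after throw: [b4@6:L b1@7:R b3@8:L b2@9:R]
Beat 4 (L): throw ball5 h=1 -> lands@5:R; in-air after throw: [b5@5:R b4@6:L b1@7:R b3@8:L b2@9:R]
Beat 5 (R): throw ball5 h=5 -> lands@10:L; in-air after throw: [b4@6:L b1@7:R b3@8:L b2@9:R b5@10:L]
Beat 6 (L): throw ball4 h=5 -> lands@11:R; in-air after throw: [b1@7:R b3@8:L b2@9:R b5@10:L b4@11:R]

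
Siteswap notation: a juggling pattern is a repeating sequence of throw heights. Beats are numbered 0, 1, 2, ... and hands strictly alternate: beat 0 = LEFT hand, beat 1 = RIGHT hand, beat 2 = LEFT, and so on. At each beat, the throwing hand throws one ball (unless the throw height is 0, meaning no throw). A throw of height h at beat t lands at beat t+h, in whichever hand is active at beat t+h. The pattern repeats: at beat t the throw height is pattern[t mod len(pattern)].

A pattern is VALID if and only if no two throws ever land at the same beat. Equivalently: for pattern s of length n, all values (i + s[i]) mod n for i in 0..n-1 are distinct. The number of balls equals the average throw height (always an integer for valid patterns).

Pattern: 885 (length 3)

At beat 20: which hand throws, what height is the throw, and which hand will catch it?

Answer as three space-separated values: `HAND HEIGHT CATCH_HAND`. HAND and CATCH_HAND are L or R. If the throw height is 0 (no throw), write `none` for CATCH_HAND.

Beat 20: 20 mod 2 = 0, so hand = L
Throw height = pattern[20 mod 3] = pattern[2] = 5
Lands at beat 20+5=25, 25 mod 2 = 1, so catch hand = R

Answer: L 5 R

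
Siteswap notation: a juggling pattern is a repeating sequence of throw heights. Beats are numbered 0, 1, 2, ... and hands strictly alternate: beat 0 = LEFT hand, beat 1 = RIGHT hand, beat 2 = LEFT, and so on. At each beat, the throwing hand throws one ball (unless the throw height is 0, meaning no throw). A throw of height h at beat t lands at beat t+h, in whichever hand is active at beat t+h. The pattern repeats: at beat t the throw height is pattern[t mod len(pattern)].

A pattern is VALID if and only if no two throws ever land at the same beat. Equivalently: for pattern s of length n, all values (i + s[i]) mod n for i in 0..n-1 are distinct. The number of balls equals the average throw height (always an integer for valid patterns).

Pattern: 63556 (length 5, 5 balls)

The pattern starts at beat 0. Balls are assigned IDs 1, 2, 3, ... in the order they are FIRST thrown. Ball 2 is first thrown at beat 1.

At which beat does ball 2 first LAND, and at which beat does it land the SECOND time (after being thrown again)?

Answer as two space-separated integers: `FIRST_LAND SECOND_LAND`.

Beat 0 (L): throw ball1 h=6 -> lands@6:L; in-air after throw: [b1@6:L]
Beat 1 (R): throw ball2 h=3 -> lands@4:L; in-air after throw: [b2@4:L b1@6:L]
Beat 2 (L): throw ball3 h=5 -> lands@7:R; in-air after throw: [b2@4:L b1@6:L b3@7:R]
Beat 3 (R): throw ball4 h=5 -> lands@8:L; in-air after throw: [b2@4:L b1@6:L b3@7:R b4@8:L]
Beat 4 (L): throw ball2 h=6 -> lands@10:L; in-air after throw: [b1@6:L b3@7:R b4@8:L b2@10:L]
Beat 5 (R): throw ball5 h=6 -> lands@11:R; in-air after throw: [b1@6:L b3@7:R b4@8:L b2@10:L b5@11:R]
Beat 6 (L): throw ball1 h=3 -> lands@9:R; in-air after throw: [b3@7:R b4@8:L b1@9:R b2@10:L b5@11:R]
Beat 7 (R): throw ball3 h=5 -> lands@12:L; in-air after throw: [b4@8:L b1@9:R b2@10:L b5@11:R b3@12:L]
Beat 8 (L): throw ball4 h=5 -> lands@13:R; in-air after throw: [b1@9:R b2@10:L b5@11:R b3@12:L b4@13:R]
Beat 9 (R): throw ball1 h=6 -> lands@15:R; in-air after throw: [b2@10:L b5@11:R b3@12:L b4@13:R b1@15:R]
Beat 10 (L): throw ball2 h=6 -> lands@16:L; in-air after throw: [b5@11:R b3@12:L b4@13:R b1@15:R b2@16:L]
Ball 2: thrown@1 h=3 -> first land @4; rethrown@4 h=6 -> second land @10

Answer: 4 10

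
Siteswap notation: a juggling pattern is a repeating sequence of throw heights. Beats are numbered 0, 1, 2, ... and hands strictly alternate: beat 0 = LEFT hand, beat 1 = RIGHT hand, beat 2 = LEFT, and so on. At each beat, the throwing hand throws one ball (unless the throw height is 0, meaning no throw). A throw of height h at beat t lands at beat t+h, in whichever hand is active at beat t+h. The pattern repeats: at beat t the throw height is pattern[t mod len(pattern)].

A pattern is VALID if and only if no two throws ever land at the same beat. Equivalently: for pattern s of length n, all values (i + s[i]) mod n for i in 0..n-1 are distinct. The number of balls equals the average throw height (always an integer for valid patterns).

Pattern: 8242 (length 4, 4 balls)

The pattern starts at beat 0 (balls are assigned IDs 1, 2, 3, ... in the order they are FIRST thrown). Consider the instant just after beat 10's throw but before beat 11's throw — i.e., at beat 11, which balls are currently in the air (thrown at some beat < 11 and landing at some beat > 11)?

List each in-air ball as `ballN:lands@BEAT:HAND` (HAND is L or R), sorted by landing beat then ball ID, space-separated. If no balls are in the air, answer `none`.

Answer: ball4:lands@12:L ball3:lands@14:L ball1:lands@16:L

Derivation:
Beat 0 (L): throw ball1 h=8 -> lands@8:L; in-air after throw: [b1@8:L]
Beat 1 (R): throw ball2 h=2 -> lands@3:R; in-air after throw: [b2@3:R b1@8:L]
Beat 2 (L): throw ball3 h=4 -> lands@6:L; in-air after throw: [b2@3:R b3@6:L b1@8:L]
Beat 3 (R): throw ball2 h=2 -> lands@5:R; in-air after throw: [b2@5:R b3@6:L b1@8:L]
Beat 4 (L): throw ball4 h=8 -> lands@12:L; in-air after throw: [b2@5:R b3@6:L b1@8:L b4@12:L]
Beat 5 (R): throw ball2 h=2 -> lands@7:R; in-air after throw: [b3@6:L b2@7:R b1@8:L b4@12:L]
Beat 6 (L): throw ball3 h=4 -> lands@10:L; in-air after throw: [b2@7:R b1@8:L b3@10:L b4@12:L]
Beat 7 (R): throw ball2 h=2 -> lands@9:R; in-air after throw: [b1@8:L b2@9:R b3@10:L b4@12:L]
Beat 8 (L): throw ball1 h=8 -> lands@16:L; in-air after throw: [b2@9:R b3@10:L b4@12:L b1@16:L]
Beat 9 (R): throw ball2 h=2 -> lands@11:R; in-air after throw: [b3@10:L b2@11:R b4@12:L b1@16:L]
Beat 10 (L): throw ball3 h=4 -> lands@14:L; in-air after throw: [b2@11:R b4@12:L b3@14:L b1@16:L]
Beat 11 (R): throw ball2 h=2 -> lands@13:R; in-air after throw: [b4@12:L b2@13:R b3@14:L b1@16:L]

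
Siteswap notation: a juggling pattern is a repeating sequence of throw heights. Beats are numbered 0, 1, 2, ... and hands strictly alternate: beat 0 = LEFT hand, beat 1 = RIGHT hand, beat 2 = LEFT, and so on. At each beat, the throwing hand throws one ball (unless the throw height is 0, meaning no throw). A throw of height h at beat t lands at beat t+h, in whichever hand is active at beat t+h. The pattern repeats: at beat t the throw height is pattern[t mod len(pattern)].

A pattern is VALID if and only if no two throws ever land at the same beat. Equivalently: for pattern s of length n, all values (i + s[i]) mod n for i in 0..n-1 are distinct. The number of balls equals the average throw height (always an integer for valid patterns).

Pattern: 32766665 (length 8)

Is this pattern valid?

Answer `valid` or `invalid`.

i=0: (i + s[i]) mod n = (0 + 3) mod 8 = 3
i=1: (i + s[i]) mod n = (1 + 2) mod 8 = 3
i=2: (i + s[i]) mod n = (2 + 7) mod 8 = 1
i=3: (i + s[i]) mod n = (3 + 6) mod 8 = 1
i=4: (i + s[i]) mod n = (4 + 6) mod 8 = 2
i=5: (i + s[i]) mod n = (5 + 6) mod 8 = 3
i=6: (i + s[i]) mod n = (6 + 6) mod 8 = 4
i=7: (i + s[i]) mod n = (7 + 5) mod 8 = 4
Residues: [3, 3, 1, 1, 2, 3, 4, 4], distinct: False

Answer: invalid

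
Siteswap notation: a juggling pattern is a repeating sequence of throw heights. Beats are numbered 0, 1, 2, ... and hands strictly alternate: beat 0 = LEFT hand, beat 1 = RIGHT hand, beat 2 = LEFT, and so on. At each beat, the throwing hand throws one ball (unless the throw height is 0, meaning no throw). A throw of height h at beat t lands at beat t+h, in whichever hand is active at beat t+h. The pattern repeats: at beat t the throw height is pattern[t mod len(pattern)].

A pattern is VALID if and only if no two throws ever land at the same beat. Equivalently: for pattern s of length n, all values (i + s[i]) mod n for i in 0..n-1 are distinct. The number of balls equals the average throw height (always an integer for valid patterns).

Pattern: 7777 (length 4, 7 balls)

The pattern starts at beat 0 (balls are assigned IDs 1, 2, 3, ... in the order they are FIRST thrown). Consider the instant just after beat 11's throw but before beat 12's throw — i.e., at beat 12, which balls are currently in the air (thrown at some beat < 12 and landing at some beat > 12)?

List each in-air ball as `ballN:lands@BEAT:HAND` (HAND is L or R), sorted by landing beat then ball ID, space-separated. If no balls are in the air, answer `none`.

Answer: ball7:lands@13:R ball1:lands@14:L ball2:lands@15:R ball3:lands@16:L ball4:lands@17:R ball5:lands@18:L

Derivation:
Beat 0 (L): throw ball1 h=7 -> lands@7:R; in-air after throw: [b1@7:R]
Beat 1 (R): throw ball2 h=7 -> lands@8:L; in-air after throw: [b1@7:R b2@8:L]
Beat 2 (L): throw ball3 h=7 -> lands@9:R; in-air after throw: [b1@7:R b2@8:L b3@9:R]
Beat 3 (R): throw ball4 h=7 -> lands@10:L; in-air after throw: [b1@7:R b2@8:L b3@9:R b4@10:L]
Beat 4 (L): throw ball5 h=7 -> lands@11:R; in-air after throw: [b1@7:R b2@8:L b3@9:R b4@10:L b5@11:R]
Beat 5 (R): throw ball6 h=7 -> lands@12:L; in-air after throw: [b1@7:R b2@8:L b3@9:R b4@10:L b5@11:R b6@12:L]
Beat 6 (L): throw ball7 h=7 -> lands@13:R; in-air after throw: [b1@7:R b2@8:L b3@9:R b4@10:L b5@11:R b6@12:L b7@13:R]
Beat 7 (R): throw ball1 h=7 -> lands@14:L; in-air after throw: [b2@8:L b3@9:R b4@10:L b5@11:R b6@12:L b7@13:R b1@14:L]
Beat 8 (L): throw ball2 h=7 -> lands@15:R; in-air after throw: [b3@9:R b4@10:L b5@11:R b6@12:L b7@13:R b1@14:L b2@15:R]
Beat 9 (R): throw ball3 h=7 -> lands@16:L; in-air after throw: [b4@10:L b5@11:R b6@12:L b7@13:R b1@14:L b2@15:R b3@16:L]
Beat 10 (L): throw ball4 h=7 -> lands@17:R; in-air after throw: [b5@11:R b6@12:L b7@13:R b1@14:L b2@15:R b3@16:L b4@17:R]
Beat 11 (R): throw ball5 h=7 -> lands@18:L; in-air after throw: [b6@12:L b7@13:R b1@14:L b2@15:R b3@16:L b4@17:R b5@18:L]
Beat 12 (L): throw ball6 h=7 -> lands@19:R; in-air after throw: [b7@13:R b1@14:L b2@15:R b3@16:L b4@17:R b5@18:L b6@19:R]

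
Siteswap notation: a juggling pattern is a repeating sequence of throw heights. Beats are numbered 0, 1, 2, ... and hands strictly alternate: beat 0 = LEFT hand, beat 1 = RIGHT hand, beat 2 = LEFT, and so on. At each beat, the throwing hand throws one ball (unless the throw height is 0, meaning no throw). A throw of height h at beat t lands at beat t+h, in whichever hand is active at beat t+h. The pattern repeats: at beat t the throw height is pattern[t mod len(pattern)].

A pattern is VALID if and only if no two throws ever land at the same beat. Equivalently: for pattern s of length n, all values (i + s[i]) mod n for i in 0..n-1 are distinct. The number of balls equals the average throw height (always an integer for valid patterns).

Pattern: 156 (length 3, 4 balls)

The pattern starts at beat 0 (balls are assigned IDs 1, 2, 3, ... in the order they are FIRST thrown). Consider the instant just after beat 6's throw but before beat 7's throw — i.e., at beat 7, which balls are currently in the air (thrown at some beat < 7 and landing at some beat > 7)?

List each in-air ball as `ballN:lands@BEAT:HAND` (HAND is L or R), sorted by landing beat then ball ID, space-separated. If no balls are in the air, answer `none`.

Answer: ball2:lands@8:L ball3:lands@9:R ball4:lands@11:R

Derivation:
Beat 0 (L): throw ball1 h=1 -> lands@1:R; in-air after throw: [b1@1:R]
Beat 1 (R): throw ball1 h=5 -> lands@6:L; in-air after throw: [b1@6:L]
Beat 2 (L): throw ball2 h=6 -> lands@8:L; in-air after throw: [b1@6:L b2@8:L]
Beat 3 (R): throw ball3 h=1 -> lands@4:L; in-air after throw: [b3@4:L b1@6:L b2@8:L]
Beat 4 (L): throw ball3 h=5 -> lands@9:R; in-air after throw: [b1@6:L b2@8:L b3@9:R]
Beat 5 (R): throw ball4 h=6 -> lands@11:R; in-air after throw: [b1@6:L b2@8:L b3@9:R b4@11:R]
Beat 6 (L): throw ball1 h=1 -> lands@7:R; in-air after throw: [b1@7:R b2@8:L b3@9:R b4@11:R]
Beat 7 (R): throw ball1 h=5 -> lands@12:L; in-air after throw: [b2@8:L b3@9:R b4@11:R b1@12:L]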